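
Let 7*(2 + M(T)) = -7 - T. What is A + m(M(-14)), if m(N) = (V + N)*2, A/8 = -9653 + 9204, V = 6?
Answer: -3582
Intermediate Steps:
M(T) = -3 - T/7 (M(T) = -2 + (-7 - T)/7 = -2 + (-1 - T/7) = -3 - T/7)
A = -3592 (A = 8*(-9653 + 9204) = 8*(-449) = -3592)
m(N) = 12 + 2*N (m(N) = (6 + N)*2 = 12 + 2*N)
A + m(M(-14)) = -3592 + (12 + 2*(-3 - 1/7*(-14))) = -3592 + (12 + 2*(-3 + 2)) = -3592 + (12 + 2*(-1)) = -3592 + (12 - 2) = -3592 + 10 = -3582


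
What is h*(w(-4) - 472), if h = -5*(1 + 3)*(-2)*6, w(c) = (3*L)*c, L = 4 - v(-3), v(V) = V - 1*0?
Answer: -133440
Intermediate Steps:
v(V) = V (v(V) = V + 0 = V)
L = 7 (L = 4 - 1*(-3) = 4 + 3 = 7)
w(c) = 21*c (w(c) = (3*7)*c = 21*c)
h = 240 (h = -20*(-2)*6 = -5*(-8)*6 = 40*6 = 240)
h*(w(-4) - 472) = 240*(21*(-4) - 472) = 240*(-84 - 472) = 240*(-556) = -133440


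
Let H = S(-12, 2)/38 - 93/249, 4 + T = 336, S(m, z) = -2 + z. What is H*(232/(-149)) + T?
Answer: 4113036/12367 ≈ 332.58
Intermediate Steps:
T = 332 (T = -4 + 336 = 332)
H = -31/83 (H = (-2 + 2)/38 - 93/249 = 0*(1/38) - 93*1/249 = 0 - 31/83 = -31/83 ≈ -0.37349)
H*(232/(-149)) + T = -7192/(83*(-149)) + 332 = -7192*(-1)/(83*149) + 332 = -31/83*(-232/149) + 332 = 7192/12367 + 332 = 4113036/12367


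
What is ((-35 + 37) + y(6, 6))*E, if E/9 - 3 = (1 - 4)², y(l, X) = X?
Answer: 864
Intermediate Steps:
E = 108 (E = 27 + 9*(1 - 4)² = 27 + 9*(-3)² = 27 + 9*9 = 27 + 81 = 108)
((-35 + 37) + y(6, 6))*E = ((-35 + 37) + 6)*108 = (2 + 6)*108 = 8*108 = 864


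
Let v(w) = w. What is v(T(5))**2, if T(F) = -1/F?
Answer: 1/25 ≈ 0.040000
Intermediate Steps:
v(T(5))**2 = (-1/5)**2 = 1/25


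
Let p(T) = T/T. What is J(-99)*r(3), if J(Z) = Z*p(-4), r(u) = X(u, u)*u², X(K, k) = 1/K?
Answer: -297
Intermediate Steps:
p(T) = 1
r(u) = u (r(u) = u²/u = u)
J(Z) = Z (J(Z) = Z*1 = Z)
J(-99)*r(3) = -99*3 = -297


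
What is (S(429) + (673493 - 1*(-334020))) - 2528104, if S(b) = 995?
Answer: -1519596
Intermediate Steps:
(S(429) + (673493 - 1*(-334020))) - 2528104 = (995 + (673493 - 1*(-334020))) - 2528104 = (995 + (673493 + 334020)) - 2528104 = (995 + 1007513) - 2528104 = 1008508 - 2528104 = -1519596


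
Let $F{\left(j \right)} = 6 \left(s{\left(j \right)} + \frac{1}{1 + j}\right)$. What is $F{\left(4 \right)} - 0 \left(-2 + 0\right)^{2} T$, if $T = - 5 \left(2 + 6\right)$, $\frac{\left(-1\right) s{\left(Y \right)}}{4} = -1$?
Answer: $\frac{126}{5} \approx 25.2$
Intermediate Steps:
$s{\left(Y \right)} = 4$ ($s{\left(Y \right)} = \left(-4\right) \left(-1\right) = 4$)
$T = -40$ ($T = \left(-5\right) 8 = -40$)
$F{\left(j \right)} = 24 + \frac{6}{1 + j}$ ($F{\left(j \right)} = 6 \left(4 + \frac{1}{1 + j}\right) = 24 + \frac{6}{1 + j}$)
$F{\left(4 \right)} - 0 \left(-2 + 0\right)^{2} T = \frac{6 \left(5 + 4 \cdot 4\right)}{1 + 4} - 0 \left(-2 + 0\right)^{2} \left(-40\right) = \frac{6 \left(5 + 16\right)}{5} - 0 \left(-2\right)^{2} \left(-40\right) = 6 \cdot \frac{1}{5} \cdot 21 - 0 \cdot 4 \left(-40\right) = \frac{126}{5} - 0 \left(-40\right) = \frac{126}{5} - 0 = \frac{126}{5} + 0 = \frac{126}{5}$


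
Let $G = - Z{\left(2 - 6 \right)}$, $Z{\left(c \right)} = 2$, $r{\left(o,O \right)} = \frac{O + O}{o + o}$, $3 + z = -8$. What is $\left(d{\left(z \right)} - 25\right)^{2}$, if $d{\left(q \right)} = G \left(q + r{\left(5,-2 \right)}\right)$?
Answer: $\frac{121}{25} \approx 4.84$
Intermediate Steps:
$z = -11$ ($z = -3 - 8 = -11$)
$r{\left(o,O \right)} = \frac{O}{o}$ ($r{\left(o,O \right)} = \frac{2 O}{2 o} = 2 O \frac{1}{2 o} = \frac{O}{o}$)
$G = -2$ ($G = \left(-1\right) 2 = -2$)
$d{\left(q \right)} = \frac{4}{5} - 2 q$ ($d{\left(q \right)} = - 2 \left(q - \frac{2}{5}\right) = - 2 \left(- \frac{2}{5} + q\right) = \frac{4}{5} - 2 q$)
$\left(d{\left(z \right)} - 25\right)^{2} = \left(\left(\frac{4}{5} - -22\right) - 25\right)^{2} = \left(\left(\frac{4}{5} + 22\right) - 25\right)^{2} = \left(\frac{114}{5} - 25\right)^{2} = \left(- \frac{11}{5}\right)^{2} = \frac{121}{25}$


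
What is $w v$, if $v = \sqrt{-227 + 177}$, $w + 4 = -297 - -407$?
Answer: $530 i \sqrt{2} \approx 749.53 i$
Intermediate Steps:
$w = 106$ ($w = -4 - -110 = -4 + \left(-297 + 407\right) = -4 + 110 = 106$)
$v = 5 i \sqrt{2}$ ($v = \sqrt{-50} = 5 i \sqrt{2} \approx 7.0711 i$)
$w v = 106 \cdot 5 i \sqrt{2} = 530 i \sqrt{2}$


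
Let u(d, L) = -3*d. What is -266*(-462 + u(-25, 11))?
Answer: 102942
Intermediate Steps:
-266*(-462 + u(-25, 11)) = -266*(-462 - 3*(-25)) = -266*(-462 + 75) = -266*(-387) = 102942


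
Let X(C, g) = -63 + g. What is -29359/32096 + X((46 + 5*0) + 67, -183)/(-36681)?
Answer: -20961213/23084576 ≈ -0.90802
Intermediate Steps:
-29359/32096 + X((46 + 5*0) + 67, -183)/(-36681) = -29359/32096 + (-63 - 183)/(-36681) = -29359*1/32096 - 246*(-1/36681) = -1727/1888 + 82/12227 = -20961213/23084576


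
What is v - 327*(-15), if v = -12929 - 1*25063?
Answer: -33087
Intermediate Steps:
v = -37992 (v = -12929 - 25063 = -37992)
v - 327*(-15) = -37992 - 327*(-15) = -37992 - 1*(-4905) = -37992 + 4905 = -33087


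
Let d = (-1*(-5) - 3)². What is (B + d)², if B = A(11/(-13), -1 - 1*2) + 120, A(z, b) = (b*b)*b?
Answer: 9409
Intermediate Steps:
A(z, b) = b³ (A(z, b) = b²*b = b³)
d = 4 (d = (5 - 3)² = 2² = 4)
B = 93 (B = (-1 - 1*2)³ + 120 = (-1 - 2)³ + 120 = (-3)³ + 120 = -27 + 120 = 93)
(B + d)² = (93 + 4)² = 97² = 9409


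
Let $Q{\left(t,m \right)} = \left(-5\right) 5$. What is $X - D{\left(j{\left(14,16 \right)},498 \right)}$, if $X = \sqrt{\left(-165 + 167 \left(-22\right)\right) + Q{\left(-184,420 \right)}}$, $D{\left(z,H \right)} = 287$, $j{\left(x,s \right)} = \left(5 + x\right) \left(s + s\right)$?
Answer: $-287 + 2 i \sqrt{966} \approx -287.0 + 62.161 i$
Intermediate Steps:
$j{\left(x,s \right)} = 2 s \left(5 + x\right)$ ($j{\left(x,s \right)} = \left(5 + x\right) 2 s = 2 s \left(5 + x\right)$)
$Q{\left(t,m \right)} = -25$
$X = 2 i \sqrt{966}$ ($X = \sqrt{\left(-165 + 167 \left(-22\right)\right) - 25} = \sqrt{\left(-165 - 3674\right) - 25} = \sqrt{-3839 - 25} = \sqrt{-3864} = 2 i \sqrt{966} \approx 62.161 i$)
$X - D{\left(j{\left(14,16 \right)},498 \right)} = 2 i \sqrt{966} - 287 = -287 + 2 i \sqrt{966}$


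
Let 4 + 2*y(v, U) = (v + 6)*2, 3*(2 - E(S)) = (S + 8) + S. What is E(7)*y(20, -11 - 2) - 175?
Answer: -303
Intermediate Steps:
E(S) = -⅔ - 2*S/3 (E(S) = 2 - ((S + 8) + S)/3 = 2 - ((8 + S) + S)/3 = 2 - (8 + 2*S)/3 = 2 + (-8/3 - 2*S/3) = -⅔ - 2*S/3)
y(v, U) = 4 + v (y(v, U) = -2 + ((v + 6)*2)/2 = -2 + ((6 + v)*2)/2 = -2 + (12 + 2*v)/2 = -2 + (6 + v) = 4 + v)
E(7)*y(20, -11 - 2) - 175 = (-⅔ - ⅔*7)*(4 + 20) - 175 = (-⅔ - 14/3)*24 - 175 = -16/3*24 - 175 = -128 - 175 = -303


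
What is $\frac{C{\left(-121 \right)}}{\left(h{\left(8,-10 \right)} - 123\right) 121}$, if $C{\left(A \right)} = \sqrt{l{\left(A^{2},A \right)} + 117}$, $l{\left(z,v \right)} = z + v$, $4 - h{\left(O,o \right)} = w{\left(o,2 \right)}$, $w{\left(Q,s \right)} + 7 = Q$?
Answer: $- \frac{\sqrt{14637}}{12342} \approx -0.0098026$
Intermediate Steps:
$w{\left(Q,s \right)} = -7 + Q$
$h{\left(O,o \right)} = 11 - o$ ($h{\left(O,o \right)} = 4 - \left(-7 + o\right) = 11 - o$)
$l{\left(z,v \right)} = v + z$
$C{\left(A \right)} = \sqrt{117 + A + A^{2}}$ ($C{\left(A \right)} = \sqrt{\left(A + A^{2}\right) + 117} = \sqrt{117 + A + A^{2}}$)
$\frac{C{\left(-121 \right)}}{\left(h{\left(8,-10 \right)} - 123\right) 121} = \frac{\sqrt{117 - 121 + \left(-121\right)^{2}}}{\left(\left(11 - -10\right) - 123\right) 121} = \frac{\sqrt{117 - 121 + 14641}}{\left(\left(11 + 10\right) - 123\right) 121} = \frac{\sqrt{14637}}{\left(21 - 123\right) 121} = \frac{\sqrt{14637}}{\left(-102\right) 121} = \frac{\sqrt{14637}}{-12342} = \sqrt{14637} \left(- \frac{1}{12342}\right) = - \frac{\sqrt{14637}}{12342}$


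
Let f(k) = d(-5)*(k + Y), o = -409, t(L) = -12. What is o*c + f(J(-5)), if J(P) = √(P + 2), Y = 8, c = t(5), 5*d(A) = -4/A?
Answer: 122732/25 + 4*I*√3/25 ≈ 4909.3 + 0.27713*I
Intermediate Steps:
d(A) = -4/(5*A) (d(A) = (-4/A)/5 = -4/(5*A))
c = -12
J(P) = √(2 + P)
f(k) = 32/25 + 4*k/25 (f(k) = (-⅘/(-5))*(k + 8) = (-⅘*(-⅕))*(8 + k) = 4*(8 + k)/25 = 32/25 + 4*k/25)
o*c + f(J(-5)) = -409*(-12) + (32/25 + 4*√(2 - 5)/25) = 4908 + (32/25 + 4*√(-3)/25) = 4908 + (32/25 + 4*(I*√3)/25) = 4908 + (32/25 + 4*I*√3/25) = 122732/25 + 4*I*√3/25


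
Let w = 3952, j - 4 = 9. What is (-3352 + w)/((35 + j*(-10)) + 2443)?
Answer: 150/587 ≈ 0.25554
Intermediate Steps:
j = 13 (j = 4 + 9 = 13)
(-3352 + w)/((35 + j*(-10)) + 2443) = (-3352 + 3952)/((35 + 13*(-10)) + 2443) = 600/((35 - 130) + 2443) = 600/(-95 + 2443) = 600/2348 = 600*(1/2348) = 150/587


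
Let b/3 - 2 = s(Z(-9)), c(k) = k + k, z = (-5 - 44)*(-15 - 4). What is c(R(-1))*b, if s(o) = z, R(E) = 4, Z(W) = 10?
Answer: 22392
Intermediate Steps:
z = 931 (z = -49*(-19) = 931)
c(k) = 2*k
s(o) = 931
b = 2799 (b = 6 + 3*931 = 6 + 2793 = 2799)
c(R(-1))*b = (2*4)*2799 = 8*2799 = 22392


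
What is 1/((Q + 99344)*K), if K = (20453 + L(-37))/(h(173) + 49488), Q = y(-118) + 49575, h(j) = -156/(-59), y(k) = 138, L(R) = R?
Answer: 729987/44886428752 ≈ 1.6263e-5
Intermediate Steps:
h(j) = 156/59 (h(j) = -156*(-1/59) = 156/59)
Q = 49713 (Q = 138 + 49575 = 49713)
K = 301136/729987 (K = (20453 - 37)/(156/59 + 49488) = 20416/(2919948/59) = 20416*(59/2919948) = 301136/729987 ≈ 0.41252)
1/((Q + 99344)*K) = 1/((49713 + 99344)*(301136/729987)) = (729987/301136)/149057 = (1/149057)*(729987/301136) = 729987/44886428752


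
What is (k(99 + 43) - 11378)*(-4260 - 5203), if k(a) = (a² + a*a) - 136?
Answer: -272666882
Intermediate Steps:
k(a) = -136 + 2*a² (k(a) = (a² + a²) - 136 = 2*a² - 136 = -136 + 2*a²)
(k(99 + 43) - 11378)*(-4260 - 5203) = ((-136 + 2*(99 + 43)²) - 11378)*(-4260 - 5203) = ((-136 + 2*142²) - 11378)*(-9463) = ((-136 + 2*20164) - 11378)*(-9463) = ((-136 + 40328) - 11378)*(-9463) = (40192 - 11378)*(-9463) = 28814*(-9463) = -272666882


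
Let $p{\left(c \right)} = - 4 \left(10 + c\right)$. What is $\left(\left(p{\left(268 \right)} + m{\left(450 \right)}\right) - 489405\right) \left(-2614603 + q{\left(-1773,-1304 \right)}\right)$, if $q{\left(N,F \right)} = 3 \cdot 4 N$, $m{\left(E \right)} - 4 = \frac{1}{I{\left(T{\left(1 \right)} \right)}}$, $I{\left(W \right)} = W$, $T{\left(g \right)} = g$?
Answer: $1292930280048$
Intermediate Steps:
$p{\left(c \right)} = -40 - 4 c$
$m{\left(E \right)} = 5$ ($m{\left(E \right)} = 4 + 1^{-1} = 4 + 1 = 5$)
$q{\left(N,F \right)} = 12 N$
$\left(\left(p{\left(268 \right)} + m{\left(450 \right)}\right) - 489405\right) \left(-2614603 + q{\left(-1773,-1304 \right)}\right) = \left(\left(\left(-40 - 1072\right) + 5\right) - 489405\right) \left(-2614603 + 12 \left(-1773\right)\right) = \left(\left(\left(-40 - 1072\right) + 5\right) - 489405\right) \left(-2614603 - 21276\right) = \left(\left(-1112 + 5\right) - 489405\right) \left(-2635879\right) = \left(-1107 - 489405\right) \left(-2635879\right) = \left(-490512\right) \left(-2635879\right) = 1292930280048$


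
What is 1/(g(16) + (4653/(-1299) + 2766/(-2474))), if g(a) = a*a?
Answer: 535621/134601550 ≈ 0.0039793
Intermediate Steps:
g(a) = a²
1/(g(16) + (4653/(-1299) + 2766/(-2474))) = 1/(16² + (4653/(-1299) + 2766/(-2474))) = 1/(256 + (4653*(-1/1299) + 2766*(-1/2474))) = 1/(256 + (-1551/433 - 1383/1237)) = 1/(256 - 2517426/535621) = 1/(134601550/535621) = 535621/134601550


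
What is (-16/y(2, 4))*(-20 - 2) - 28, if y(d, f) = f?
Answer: 60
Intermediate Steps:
(-16/y(2, 4))*(-20 - 2) - 28 = (-16/4)*(-20 - 2) - 28 = -16*1/4*(-22) - 28 = -4*(-22) - 28 = 88 - 28 = 60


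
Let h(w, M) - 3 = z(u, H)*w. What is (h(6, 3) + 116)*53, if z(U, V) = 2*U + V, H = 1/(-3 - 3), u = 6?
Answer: 10070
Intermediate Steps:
H = -⅙ (H = 1/(-6) = -⅙ ≈ -0.16667)
z(U, V) = V + 2*U
h(w, M) = 3 + 71*w/6 (h(w, M) = 3 + (-⅙ + 2*6)*w = 3 + (-⅙ + 12)*w = 3 + 71*w/6)
(h(6, 3) + 116)*53 = ((3 + (71/6)*6) + 116)*53 = ((3 + 71) + 116)*53 = (74 + 116)*53 = 190*53 = 10070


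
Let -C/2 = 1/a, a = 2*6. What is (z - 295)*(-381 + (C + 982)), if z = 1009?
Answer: 428995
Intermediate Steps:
a = 12
C = -⅙ (C = -2/12 = -2*1/12 = -⅙ ≈ -0.16667)
(z - 295)*(-381 + (C + 982)) = (1009 - 295)*(-381 + (-⅙ + 982)) = 714*(-381 + 5891/6) = 714*(3605/6) = 428995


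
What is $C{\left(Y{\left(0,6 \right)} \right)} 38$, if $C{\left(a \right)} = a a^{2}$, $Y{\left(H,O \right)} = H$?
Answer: $0$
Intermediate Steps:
$C{\left(a \right)} = a^{3}$
$C{\left(Y{\left(0,6 \right)} \right)} 38 = 0^{3} \cdot 38 = 0 \cdot 38 = 0$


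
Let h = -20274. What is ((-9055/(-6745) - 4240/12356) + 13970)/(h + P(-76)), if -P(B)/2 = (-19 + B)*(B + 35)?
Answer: -58218006409/116944399904 ≈ -0.49783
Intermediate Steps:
P(B) = -2*(-19 + B)*(35 + B) (P(B) = -2*(-19 + B)*(B + 35) = -2*(-19 + B)*(35 + B))
((-9055/(-6745) - 4240/12356) + 13970)/(h + P(-76)) = ((-9055/(-6745) - 4240/12356) + 13970)/(-20274 + (1330 - 32*(-76) - 2*(-76)²)) = ((-9055*(-1/6745) - 4240*1/12356) + 13970)/(-20274 + (1330 + 2432 - 2*5776)) = ((1811/1349 - 1060/3089) + 13970)/(-20274 + (1330 + 2432 - 11552)) = (4164239/4167061 + 13970)/(-20274 - 7790) = (58218006409/4167061)/(-28064) = (58218006409/4167061)*(-1/28064) = -58218006409/116944399904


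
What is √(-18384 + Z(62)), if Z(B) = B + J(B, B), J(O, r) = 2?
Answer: 4*I*√1145 ≈ 135.35*I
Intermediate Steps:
Z(B) = 2 + B (Z(B) = B + 2 = 2 + B)
√(-18384 + Z(62)) = √(-18384 + (2 + 62)) = √(-18384 + 64) = √(-18320) = 4*I*√1145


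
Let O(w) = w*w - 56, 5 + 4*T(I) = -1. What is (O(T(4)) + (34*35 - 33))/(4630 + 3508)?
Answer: 4413/32552 ≈ 0.13557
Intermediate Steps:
T(I) = -3/2 (T(I) = -5/4 + (¼)*(-1) = -5/4 - ¼ = -3/2)
O(w) = -56 + w² (O(w) = w² - 56 = -56 + w²)
(O(T(4)) + (34*35 - 33))/(4630 + 3508) = ((-56 + (-3/2)²) + (34*35 - 33))/(4630 + 3508) = ((-56 + 9/4) + (1190 - 33))/8138 = (-215/4 + 1157)*(1/8138) = (4413/4)*(1/8138) = 4413/32552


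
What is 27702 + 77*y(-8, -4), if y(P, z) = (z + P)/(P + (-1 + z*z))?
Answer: 27570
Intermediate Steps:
y(P, z) = (P + z)/(-1 + P + z**2) (y(P, z) = (P + z)/(P + (-1 + z**2)) = (P + z)/(-1 + P + z**2))
27702 + 77*y(-8, -4) = 27702 + 77*((-8 - 4)/(-1 - 8 + (-4)**2)) = 27702 + 77*(-12/(-1 - 8 + 16)) = 27702 + 77*(-12/7) = 27702 - 132 = 27570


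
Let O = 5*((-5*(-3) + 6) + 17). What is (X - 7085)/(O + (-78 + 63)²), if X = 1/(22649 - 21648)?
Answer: -7092084/415415 ≈ -17.072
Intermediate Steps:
X = 1/1001 ≈ 0.00099900
O = 190 (O = 5*((15 + 6) + 17) = 5*(21 + 17) = 5*38 = 190)
(X - 7085)/(O + (-78 + 63)²) = (1/1001 - 7085)/(190 + (-78 + 63)²) = -7092084/(1001*(190 + (-15)²)) = -7092084/(1001*(190 + 225)) = -7092084/1001/415 = -7092084/1001*1/415 = -7092084/415415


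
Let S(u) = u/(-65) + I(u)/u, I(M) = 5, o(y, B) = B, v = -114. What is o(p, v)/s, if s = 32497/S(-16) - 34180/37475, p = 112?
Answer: 29477835/126654043642 ≈ 0.00023274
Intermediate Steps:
S(u) = 5/u - u/65 (S(u) = u/(-65) + 5/u = u*(-1/65) + 5/u = -u/65 + 5/u = 5/u - u/65)
s = -253308087284/517155 (s = 32497/(5/(-16) - 1/65*(-16)) - 34180/37475 = 32497/(5*(-1/16) + 16/65) - 34180*1/37475 = 32497/(-5/16 + 16/65) - 6836/7495 = 32497/(-69/1040) - 6836/7495 = 32497*(-1040/69) - 6836/7495 = -33796880/69 - 6836/7495 = -253308087284/517155 ≈ -4.8981e+5)
o(p, v)/s = -114/(-253308087284/517155) = -114*(-517155/253308087284) = 29477835/126654043642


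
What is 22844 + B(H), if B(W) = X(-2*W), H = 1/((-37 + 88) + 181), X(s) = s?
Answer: 2649903/116 ≈ 22844.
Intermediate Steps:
H = 1/232 (H = 1/(51 + 181) = 1/232 ≈ 0.0043103)
B(W) = -2*W
22844 + B(H) = 22844 - 2*1/232 = 22844 - 1/116 = 2649903/116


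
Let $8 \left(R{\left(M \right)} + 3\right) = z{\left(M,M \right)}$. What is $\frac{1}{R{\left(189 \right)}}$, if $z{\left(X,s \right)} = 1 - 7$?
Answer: $- \frac{4}{15} \approx -0.26667$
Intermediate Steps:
$z{\left(X,s \right)} = -6$
$R{\left(M \right)} = - \frac{15}{4}$ ($R{\left(M \right)} = -3 + \frac{1}{8} \left(-6\right) = -3 - \frac{3}{4} = - \frac{15}{4}$)
$\frac{1}{R{\left(189 \right)}} = \frac{1}{- \frac{15}{4}} = - \frac{4}{15}$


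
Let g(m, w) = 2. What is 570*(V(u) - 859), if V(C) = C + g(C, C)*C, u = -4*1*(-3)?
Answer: -469110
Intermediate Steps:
u = 12 (u = -4*(-3) = 12)
V(C) = 3*C (V(C) = C + 2*C = 3*C)
570*(V(u) - 859) = 570*(3*12 - 859) = 570*(36 - 859) = 570*(-823) = -469110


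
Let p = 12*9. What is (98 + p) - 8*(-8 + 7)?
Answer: 214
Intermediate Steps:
p = 108
(98 + p) - 8*(-8 + 7) = (98 + 108) - 8*(-8 + 7) = 206 - 8*(-1) = 206 + 8 = 214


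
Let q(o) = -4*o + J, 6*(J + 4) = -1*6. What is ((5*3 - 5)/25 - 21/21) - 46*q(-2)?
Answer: -693/5 ≈ -138.60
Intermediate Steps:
J = -5 (J = -4 + (-1*6)/6 = -4 + (1/6)*(-6) = -4 - 1 = -5)
q(o) = -5 - 4*o (q(o) = -4*o - 5 = -5 - 4*o)
((5*3 - 5)/25 - 21/21) - 46*q(-2) = ((5*3 - 5)/25 - 21/21) - 46*(-5 - 4*(-2)) = ((15 - 5)*(1/25) - 21*1/21) - 46*(-5 + 8) = (10*(1/25) - 1) - 46*3 = (2/5 - 1) - 138 = -3/5 - 138 = -693/5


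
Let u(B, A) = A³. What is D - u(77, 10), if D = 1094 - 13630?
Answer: -13536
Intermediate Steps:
D = -12536
D - u(77, 10) = -12536 - 1*10³ = -12536 - 1*1000 = -12536 - 1000 = -13536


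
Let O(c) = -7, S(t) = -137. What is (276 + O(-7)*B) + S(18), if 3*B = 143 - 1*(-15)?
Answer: -689/3 ≈ -229.67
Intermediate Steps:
B = 158/3 (B = (143 - 1*(-15))/3 = (143 + 15)/3 = (⅓)*158 = 158/3 ≈ 52.667)
(276 + O(-7)*B) + S(18) = (276 - 7*158/3) - 137 = (276 - 1106/3) - 137 = -278/3 - 137 = -689/3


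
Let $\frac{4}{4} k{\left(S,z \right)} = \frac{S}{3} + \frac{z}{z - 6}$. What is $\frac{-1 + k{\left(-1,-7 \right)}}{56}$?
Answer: $- \frac{31}{2184} \approx -0.014194$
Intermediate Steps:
$k{\left(S,z \right)} = \frac{S}{3} + \frac{z}{-6 + z}$ ($k{\left(S,z \right)} = \frac{S}{3} + \frac{z}{z - 6} = S \frac{1}{3} + \frac{z}{-6 + z} = \frac{S}{3} + \frac{z}{-6 + z}$)
$\frac{-1 + k{\left(-1,-7 \right)}}{56} = \frac{-1 + \frac{-7 - -2 + \frac{1}{3} \left(-1\right) \left(-7\right)}{-6 - 7}}{56} = \frac{-1 + \frac{-7 + 2 + \frac{7}{3}}{-13}}{56} = \frac{-1 - - \frac{8}{39}}{56} = \frac{-1 + \frac{8}{39}}{56} = \frac{1}{56} \left(- \frac{31}{39}\right) = - \frac{31}{2184}$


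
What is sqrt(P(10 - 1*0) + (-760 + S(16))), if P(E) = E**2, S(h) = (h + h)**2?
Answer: 2*sqrt(91) ≈ 19.079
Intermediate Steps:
S(h) = 4*h**2 (S(h) = (2*h)**2 = 4*h**2)
sqrt(P(10 - 1*0) + (-760 + S(16))) = sqrt((10 - 1*0)**2 + (-760 + 4*16**2)) = sqrt((10 + 0)**2 + (-760 + 4*256)) = sqrt(10**2 + (-760 + 1024)) = sqrt(100 + 264) = sqrt(364) = 2*sqrt(91)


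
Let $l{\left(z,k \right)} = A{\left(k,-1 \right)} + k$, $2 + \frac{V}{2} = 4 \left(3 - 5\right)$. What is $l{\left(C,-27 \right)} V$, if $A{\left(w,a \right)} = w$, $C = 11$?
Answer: $1080$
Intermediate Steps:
$V = -20$ ($V = -4 + 2 \cdot 4 \left(3 - 5\right) = -4 + 2 \cdot 4 \left(-2\right) = -4 + 2 \left(-8\right) = -4 - 16 = -20$)
$l{\left(z,k \right)} = 2 k$ ($l{\left(z,k \right)} = k + k = 2 k$)
$l{\left(C,-27 \right)} V = 2 \left(-27\right) \left(-20\right) = \left(-54\right) \left(-20\right) = 1080$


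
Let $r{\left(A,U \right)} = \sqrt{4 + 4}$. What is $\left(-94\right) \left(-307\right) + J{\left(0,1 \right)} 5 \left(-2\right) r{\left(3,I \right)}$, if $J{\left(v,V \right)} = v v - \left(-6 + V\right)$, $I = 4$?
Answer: $28858 - 100 \sqrt{2} \approx 28717.0$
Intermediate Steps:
$J{\left(v,V \right)} = 6 + v^{2} - V$ ($J{\left(v,V \right)} = v^{2} - \left(-6 + V\right) = 6 + v^{2} - V$)
$r{\left(A,U \right)} = 2 \sqrt{2}$ ($r{\left(A,U \right)} = \sqrt{8} = 2 \sqrt{2}$)
$\left(-94\right) \left(-307\right) + J{\left(0,1 \right)} 5 \left(-2\right) r{\left(3,I \right)} = \left(-94\right) \left(-307\right) + \left(6 + 0^{2} - 1\right) 5 \left(-2\right) 2 \sqrt{2} = 28858 + \left(6 + 0 - 1\right) \left(-10\right) 2 \sqrt{2} = 28858 + 5 \left(-10\right) 2 \sqrt{2} = 28858 - 50 \cdot 2 \sqrt{2} = 28858 - 100 \sqrt{2}$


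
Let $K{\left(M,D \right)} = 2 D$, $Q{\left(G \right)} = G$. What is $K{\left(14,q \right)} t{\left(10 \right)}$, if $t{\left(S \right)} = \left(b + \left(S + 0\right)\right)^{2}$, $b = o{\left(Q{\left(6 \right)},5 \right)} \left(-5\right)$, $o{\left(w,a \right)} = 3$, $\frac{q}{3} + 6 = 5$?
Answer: $-150$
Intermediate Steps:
$q = -3$ ($q = -18 + 3 \cdot 5 = -18 + 15 = -3$)
$b = -15$ ($b = 3 \left(-5\right) = -15$)
$t{\left(S \right)} = \left(-15 + S\right)^{2}$ ($t{\left(S \right)} = \left(-15 + \left(S + 0\right)\right)^{2} = \left(-15 + S\right)^{2}$)
$K{\left(14,q \right)} t{\left(10 \right)} = 2 \left(-3\right) \left(-15 + 10\right)^{2} = - 6 \left(-5\right)^{2} = \left(-6\right) 25 = -150$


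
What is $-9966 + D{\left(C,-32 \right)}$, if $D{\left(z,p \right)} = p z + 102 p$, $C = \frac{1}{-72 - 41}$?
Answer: $- \frac{1494958}{113} \approx -13230.0$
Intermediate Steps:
$C = - \frac{1}{113}$ ($C = \frac{1}{-113} = - \frac{1}{113} \approx -0.0088496$)
$D{\left(z,p \right)} = 102 p + p z$
$-9966 + D{\left(C,-32 \right)} = -9966 - 32 \left(102 - \frac{1}{113}\right) = -9966 - \frac{368800}{113} = - \frac{1494958}{113}$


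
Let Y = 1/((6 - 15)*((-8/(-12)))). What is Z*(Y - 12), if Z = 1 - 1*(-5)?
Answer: -73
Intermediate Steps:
Z = 6 (Z = 1 + 5 = 6)
Y = -⅙ (Y = 1/((-9)*((-8*(-1/12)))) = -1/(9*⅔) = -⅑*3/2 = -⅙ ≈ -0.16667)
Z*(Y - 12) = 6*(-⅙ - 12) = 6*(-73/6) = -73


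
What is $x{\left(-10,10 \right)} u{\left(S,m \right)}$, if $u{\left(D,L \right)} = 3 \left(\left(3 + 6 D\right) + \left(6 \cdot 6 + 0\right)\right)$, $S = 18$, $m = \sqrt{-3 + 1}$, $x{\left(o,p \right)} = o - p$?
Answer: $-8820$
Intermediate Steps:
$m = i \sqrt{2}$ ($m = \sqrt{-2} = i \sqrt{2} \approx 1.4142 i$)
$u{\left(D,L \right)} = 117 + 18 D$ ($u{\left(D,L \right)} = 3 \left(\left(3 + 6 D\right) + \left(36 + 0\right)\right) = 3 \left(\left(3 + 6 D\right) + 36\right) = 3 \left(39 + 6 D\right) = 117 + 18 D$)
$x{\left(-10,10 \right)} u{\left(S,m \right)} = \left(-10 - 10\right) \left(117 + 18 \cdot 18\right) = \left(-10 - 10\right) \left(117 + 324\right) = \left(-20\right) 441 = -8820$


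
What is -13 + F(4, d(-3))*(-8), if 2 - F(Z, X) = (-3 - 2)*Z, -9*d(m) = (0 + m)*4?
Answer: -189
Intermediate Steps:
d(m) = -4*m/9 (d(m) = -(0 + m)*4/9 = -m*4/9 = -4*m/9)
F(Z, X) = 2 + 5*Z (F(Z, X) = 2 - (-3 - 2)*Z = 2 - (-5)*Z = 2 + 5*Z)
-13 + F(4, d(-3))*(-8) = -13 + (2 + 5*4)*(-8) = -13 + (2 + 20)*(-8) = -13 + 22*(-8) = -13 - 176 = -189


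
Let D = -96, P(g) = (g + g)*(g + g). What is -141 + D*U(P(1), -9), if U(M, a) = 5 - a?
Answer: -1485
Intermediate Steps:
P(g) = 4*g**2 (P(g) = (2*g)*(2*g) = 4*g**2)
-141 + D*U(P(1), -9) = -141 - 96*(5 - 1*(-9)) = -141 - 96*(5 + 9) = -141 - 96*14 = -141 - 1344 = -1485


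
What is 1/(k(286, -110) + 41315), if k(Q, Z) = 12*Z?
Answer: 1/39995 ≈ 2.5003e-5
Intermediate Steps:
1/(k(286, -110) + 41315) = 1/(12*(-110) + 41315) = 1/(-1320 + 41315) = 1/39995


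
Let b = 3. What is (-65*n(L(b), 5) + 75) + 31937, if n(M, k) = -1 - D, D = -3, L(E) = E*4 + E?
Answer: 31882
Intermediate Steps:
L(E) = 5*E (L(E) = 4*E + E = 5*E)
n(M, k) = 2 (n(M, k) = -1 - 1*(-3) = -1 + 3 = 2)
(-65*n(L(b), 5) + 75) + 31937 = (-65*2 + 75) + 31937 = (-130 + 75) + 31937 = -55 + 31937 = 31882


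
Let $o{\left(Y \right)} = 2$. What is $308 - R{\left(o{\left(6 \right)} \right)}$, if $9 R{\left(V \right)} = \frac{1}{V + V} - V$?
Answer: $\frac{11095}{36} \approx 308.19$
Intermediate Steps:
$R{\left(V \right)} = - \frac{V}{9} + \frac{1}{18 V}$ ($R{\left(V \right)} = \frac{\frac{1}{V + V} - V}{9} = \frac{\frac{1}{2 V} - V}{9} = - \frac{V}{9} + \frac{1}{18 V}$)
$308 - R{\left(o{\left(6 \right)} \right)} = 308 - \left(\left(- \frac{1}{9}\right) 2 + \frac{1}{18 \cdot 2}\right) = 308 - \left(- \frac{2}{9} + \frac{1}{18} \cdot \frac{1}{2}\right) = 308 - \left(- \frac{2}{9} + \frac{1}{36}\right) = 308 - - \frac{7}{36} = 308 + \frac{7}{36} = \frac{11095}{36}$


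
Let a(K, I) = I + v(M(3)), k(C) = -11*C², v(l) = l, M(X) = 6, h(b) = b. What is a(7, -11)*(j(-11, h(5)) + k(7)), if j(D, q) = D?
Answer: 2750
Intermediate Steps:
a(K, I) = 6 + I (a(K, I) = I + 6 = 6 + I)
a(7, -11)*(j(-11, h(5)) + k(7)) = (6 - 11)*(-11 - 11*7²) = -5*(-11 - 11*49) = -5*(-11 - 539) = -5*(-550) = 2750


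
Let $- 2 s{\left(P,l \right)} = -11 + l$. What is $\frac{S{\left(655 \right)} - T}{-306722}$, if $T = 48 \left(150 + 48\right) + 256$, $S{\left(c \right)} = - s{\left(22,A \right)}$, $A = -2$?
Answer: $\frac{19533}{613444} \approx 0.031842$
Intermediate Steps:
$s{\left(P,l \right)} = \frac{11}{2} - \frac{l}{2}$ ($s{\left(P,l \right)} = - \frac{-11 + l}{2} = \frac{11}{2} - \frac{l}{2}$)
$S{\left(c \right)} = - \frac{13}{2}$ ($S{\left(c \right)} = - (\frac{11}{2} - -1) = - (\frac{11}{2} + 1) = \left(-1\right) \frac{13}{2} = - \frac{13}{2}$)
$T = 9760$ ($T = 48 \cdot 198 + 256 = 9504 + 256 = 9760$)
$\frac{S{\left(655 \right)} - T}{-306722} = \frac{- \frac{13}{2} - 9760}{-306722} = \left(- \frac{13}{2} - 9760\right) \left(- \frac{1}{306722}\right) = \left(- \frac{19533}{2}\right) \left(- \frac{1}{306722}\right) = \frac{19533}{613444}$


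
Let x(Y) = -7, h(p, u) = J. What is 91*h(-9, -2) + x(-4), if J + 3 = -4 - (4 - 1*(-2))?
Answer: -1190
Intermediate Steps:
J = -13 (J = -3 + (-4 - (4 - 1*(-2))) = -3 + (-4 - (4 + 2)) = -3 + (-4 - 1*6) = -3 + (-4 - 6) = -3 - 10 = -13)
h(p, u) = -13
91*h(-9, -2) + x(-4) = 91*(-13) - 7 = -1183 - 7 = -1190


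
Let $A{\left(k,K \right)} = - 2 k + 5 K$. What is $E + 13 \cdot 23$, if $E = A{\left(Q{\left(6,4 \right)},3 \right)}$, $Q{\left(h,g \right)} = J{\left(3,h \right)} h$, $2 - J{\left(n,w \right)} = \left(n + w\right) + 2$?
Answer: $422$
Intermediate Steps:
$J{\left(n,w \right)} = - n - w$ ($J{\left(n,w \right)} = 2 - \left(\left(n + w\right) + 2\right) = 2 - \left(2 + n + w\right) = - n - w$)
$Q{\left(h,g \right)} = h \left(-3 - h\right)$ ($Q{\left(h,g \right)} = \left(\left(-1\right) 3 - h\right) h = \left(-3 - h\right) h = h \left(-3 - h\right)$)
$E = 123$ ($E = - 2 \left(\left(-1\right) 6 \left(3 + 6\right)\right) + 5 \cdot 3 = - 2 \left(\left(-1\right) 6 \cdot 9\right) + 15 = \left(-2\right) \left(-54\right) + 15 = 108 + 15 = 123$)
$E + 13 \cdot 23 = 123 + 13 \cdot 23 = 123 + 299 = 422$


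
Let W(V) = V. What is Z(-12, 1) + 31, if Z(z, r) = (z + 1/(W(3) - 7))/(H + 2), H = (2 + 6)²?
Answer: 8135/264 ≈ 30.814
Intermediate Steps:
H = 64 (H = 8² = 64)
Z(z, r) = -1/264 + z/66 (Z(z, r) = (z + 1/(3 - 7))/(64 + 2) = (z + 1/(-4))/66 = (z - ¼)*(1/66) = (-¼ + z)*(1/66) = -1/264 + z/66)
Z(-12, 1) + 31 = (-1/264 + (1/66)*(-12)) + 31 = (-1/264 - 2/11) + 31 = -49/264 + 31 = 8135/264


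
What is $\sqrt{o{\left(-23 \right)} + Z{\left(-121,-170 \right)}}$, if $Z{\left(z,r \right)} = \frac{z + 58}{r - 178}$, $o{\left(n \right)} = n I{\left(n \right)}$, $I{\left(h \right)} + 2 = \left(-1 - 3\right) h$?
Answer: $\frac{i \sqrt{6962871}}{58} \approx 45.495 i$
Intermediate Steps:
$I{\left(h \right)} = -2 - 4 h$ ($I{\left(h \right)} = -2 + \left(-1 - 3\right) h = -2 - 4 h$)
$o{\left(n \right)} = n \left(-2 - 4 n\right)$
$Z{\left(z,r \right)} = \frac{58 + z}{-178 + r}$
$\sqrt{o{\left(-23 \right)} + Z{\left(-121,-170 \right)}} = \sqrt{\left(-2\right) \left(-23\right) \left(1 + 2 \left(-23\right)\right) + \frac{58 - 121}{-178 - 170}} = \sqrt{\left(-2\right) \left(-23\right) \left(1 - 46\right) + \frac{1}{-348} \left(-63\right)} = \sqrt{\left(-2\right) \left(-23\right) \left(-45\right) - - \frac{21}{116}} = \sqrt{-2070 + \frac{21}{116}} = \sqrt{- \frac{240099}{116}} = \frac{i \sqrt{6962871}}{58}$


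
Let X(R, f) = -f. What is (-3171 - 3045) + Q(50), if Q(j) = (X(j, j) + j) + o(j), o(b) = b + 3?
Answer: -6163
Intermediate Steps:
o(b) = 3 + b
Q(j) = 3 + j (Q(j) = (-j + j) + (3 + j) = 0 + (3 + j) = 3 + j)
(-3171 - 3045) + Q(50) = (-3171 - 3045) + (3 + 50) = -6216 + 53 = -6163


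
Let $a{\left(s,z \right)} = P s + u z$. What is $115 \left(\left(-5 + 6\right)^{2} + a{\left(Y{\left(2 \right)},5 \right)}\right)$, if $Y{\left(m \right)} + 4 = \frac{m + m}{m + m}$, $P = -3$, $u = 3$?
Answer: $2875$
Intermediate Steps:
$Y{\left(m \right)} = -3$ ($Y{\left(m \right)} = -4 + \frac{m + m}{m + m} = -4 + \frac{2 m}{2 m} = -4 + 2 m \frac{1}{2 m} = -4 + 1 = -3$)
$a{\left(s,z \right)} = - 3 s + 3 z$
$115 \left(\left(-5 + 6\right)^{2} + a{\left(Y{\left(2 \right)},5 \right)}\right) = 115 \left(\left(-5 + 6\right)^{2} + \left(\left(-3\right) \left(-3\right) + 3 \cdot 5\right)\right) = 115 \left(1^{2} + \left(9 + 15\right)\right) = 115 \left(1 + 24\right) = 115 \cdot 25 = 2875$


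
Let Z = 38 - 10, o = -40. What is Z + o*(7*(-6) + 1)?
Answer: 1668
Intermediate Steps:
Z = 28
Z + o*(7*(-6) + 1) = 28 - 40*(7*(-6) + 1) = 28 - 40*(-42 + 1) = 28 - 40*(-41) = 28 + 1640 = 1668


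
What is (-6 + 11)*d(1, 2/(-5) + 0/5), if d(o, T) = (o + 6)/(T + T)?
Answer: -175/4 ≈ -43.750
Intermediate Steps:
d(o, T) = (6 + o)/(2*T) (d(o, T) = (6 + o)/((2*T)) = (6 + o)*(1/(2*T)) = (6 + o)/(2*T))
(-6 + 11)*d(1, 2/(-5) + 0/5) = (-6 + 11)*((6 + 1)/(2*(2/(-5) + 0/5))) = 5*((½)*7/(2*(-⅕) + 0*(⅕))) = 5*((½)*7/(-⅖ + 0)) = 5*((½)*7/(-⅖)) = 5*((½)*(-5/2)*7) = 5*(-35/4) = -175/4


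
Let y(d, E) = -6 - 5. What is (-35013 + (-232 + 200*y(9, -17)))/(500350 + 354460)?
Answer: -7489/170962 ≈ -0.043805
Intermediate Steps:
y(d, E) = -11
(-35013 + (-232 + 200*y(9, -17)))/(500350 + 354460) = (-35013 + (-232 + 200*(-11)))/(500350 + 354460) = (-35013 + (-232 - 2200))/854810 = (-35013 - 2432)*(1/854810) = -37445*1/854810 = -7489/170962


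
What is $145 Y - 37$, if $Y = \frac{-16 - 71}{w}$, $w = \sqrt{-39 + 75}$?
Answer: $- \frac{4279}{2} \approx -2139.5$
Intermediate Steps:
$w = 6$ ($w = \sqrt{36} = 6$)
$Y = - \frac{29}{2}$ ($Y = \frac{-16 - 71}{6} = \left(-16 - 71\right) \frac{1}{6} = \left(-87\right) \frac{1}{6} = - \frac{29}{2} \approx -14.5$)
$145 Y - 37 = 145 \left(- \frac{29}{2}\right) - 37 = - \frac{4205}{2} - 37 = - \frac{4279}{2}$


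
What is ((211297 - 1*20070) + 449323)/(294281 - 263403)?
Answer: 320275/15439 ≈ 20.745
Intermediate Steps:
((211297 - 1*20070) + 449323)/(294281 - 263403) = ((211297 - 20070) + 449323)/30878 = (191227 + 449323)*(1/30878) = 640550*(1/30878) = 320275/15439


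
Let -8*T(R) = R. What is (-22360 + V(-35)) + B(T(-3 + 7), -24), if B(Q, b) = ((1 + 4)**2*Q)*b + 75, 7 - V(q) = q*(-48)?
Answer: -23658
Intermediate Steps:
T(R) = -R/8
V(q) = 7 + 48*q (V(q) = 7 - q*(-48) = 7 - (-48)*q = 7 + 48*q)
B(Q, b) = 75 + 25*Q*b (B(Q, b) = (5**2*Q)*b + 75 = (25*Q)*b + 75 = 25*Q*b + 75 = 75 + 25*Q*b)
(-22360 + V(-35)) + B(T(-3 + 7), -24) = (-22360 + (7 + 48*(-35))) + (75 + 25*(-(-3 + 7)/8)*(-24)) = (-22360 + (7 - 1680)) + (75 + 25*(-1/8*4)*(-24)) = (-22360 - 1673) + (75 + 25*(-1/2)*(-24)) = -24033 + (75 + 300) = -24033 + 375 = -23658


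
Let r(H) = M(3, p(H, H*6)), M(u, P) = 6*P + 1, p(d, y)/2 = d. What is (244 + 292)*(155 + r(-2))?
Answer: 70752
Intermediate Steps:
p(d, y) = 2*d
M(u, P) = 1 + 6*P
r(H) = 1 + 12*H (r(H) = 1 + 6*(2*H) = 1 + 12*H)
(244 + 292)*(155 + r(-2)) = (244 + 292)*(155 + (1 + 12*(-2))) = 536*(155 + (1 - 24)) = 536*(155 - 23) = 536*132 = 70752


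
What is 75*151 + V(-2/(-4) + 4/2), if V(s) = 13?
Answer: 11338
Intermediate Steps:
75*151 + V(-2/(-4) + 4/2) = 75*151 + 13 = 11325 + 13 = 11338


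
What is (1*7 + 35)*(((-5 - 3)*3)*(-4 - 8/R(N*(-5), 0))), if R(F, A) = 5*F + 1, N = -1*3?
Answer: 78624/19 ≈ 4138.1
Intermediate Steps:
N = -3
R(F, A) = 1 + 5*F
(1*7 + 35)*(((-5 - 3)*3)*(-4 - 8/R(N*(-5), 0))) = (1*7 + 35)*(((-5 - 3)*3)*(-4 - 8/(1 + 5*(-3*(-5))))) = (7 + 35)*((-8*3)*(-4 - 8/(1 + 5*15))) = 42*(-24*(-4 - 8/(1 + 75))) = 42*(-24*(-4 - 8/76)) = 42*(-24*(-4 - 8*1/76)) = 42*(-24*(-4 - 2/19)) = 42*(-24*(-78/19)) = 42*(1872/19) = 78624/19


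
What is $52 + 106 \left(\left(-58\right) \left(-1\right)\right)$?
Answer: $6200$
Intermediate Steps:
$52 + 106 \left(\left(-58\right) \left(-1\right)\right) = 52 + 106 \cdot 58 = 52 + 6148 = 6200$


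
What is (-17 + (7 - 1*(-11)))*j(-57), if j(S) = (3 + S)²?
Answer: 2916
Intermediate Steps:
(-17 + (7 - 1*(-11)))*j(-57) = (-17 + (7 - 1*(-11)))*(3 - 57)² = (-17 + (7 + 11))*(-54)² = (-17 + 18)*2916 = 1*2916 = 2916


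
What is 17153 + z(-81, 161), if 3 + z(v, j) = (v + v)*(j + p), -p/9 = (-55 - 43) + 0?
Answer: -151816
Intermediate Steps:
p = 882 (p = -9*((-55 - 43) + 0) = -9*(-98 + 0) = -9*(-98) = 882)
z(v, j) = -3 + 2*v*(882 + j) (z(v, j) = -3 + (v + v)*(j + 882) = -3 + (2*v)*(882 + j) = -3 + 2*v*(882 + j))
17153 + z(-81, 161) = 17153 + (-3 + 1764*(-81) + 2*161*(-81)) = 17153 + (-3 - 142884 - 26082) = 17153 - 168969 = -151816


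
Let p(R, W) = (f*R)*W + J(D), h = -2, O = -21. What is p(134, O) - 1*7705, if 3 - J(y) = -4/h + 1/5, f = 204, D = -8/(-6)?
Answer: -2908801/5 ≈ -5.8176e+5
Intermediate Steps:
D = 4/3 (D = -8*(-1/6) = 4/3 ≈ 1.3333)
J(y) = 4/5 (J(y) = 3 - (-4/(-2) + 1/5) = 3 - (-4*(-1/2) + 1*(1/5)) = 3 - (2 + 1/5) = 3 - 1*11/5 = 3 - 11/5 = 4/5)
p(R, W) = 4/5 + 204*R*W (p(R, W) = (204*R)*W + 4/5 = 204*R*W + 4/5 = 4/5 + 204*R*W)
p(134, O) - 1*7705 = (4/5 + 204*134*(-21)) - 1*7705 = (4/5 - 574056) - 7705 = -2870276/5 - 7705 = -2908801/5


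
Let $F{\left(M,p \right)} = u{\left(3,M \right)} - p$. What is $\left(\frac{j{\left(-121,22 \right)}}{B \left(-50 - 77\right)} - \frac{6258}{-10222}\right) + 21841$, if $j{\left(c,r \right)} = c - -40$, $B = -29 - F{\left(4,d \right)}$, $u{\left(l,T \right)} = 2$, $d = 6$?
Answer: $\frac{354432710009}{16227425} \approx 21842.0$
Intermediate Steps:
$F{\left(M,p \right)} = 2 - p$
$B = -25$ ($B = -29 - \left(2 - 6\right) = -29 - -4 = -29 + 4 = -25$)
$j{\left(c,r \right)} = 40 + c$ ($j{\left(c,r \right)} = c + 40 = 40 + c$)
$\left(\frac{j{\left(-121,22 \right)}}{B \left(-50 - 77\right)} - \frac{6258}{-10222}\right) + 21841 = \left(\frac{40 - 121}{\left(-25\right) \left(-50 - 77\right)} - \frac{6258}{-10222}\right) + 21841 = \left(- \frac{81}{\left(-25\right) \left(-127\right)} - - \frac{3129}{5111}\right) + 21841 = \left(- \frac{81}{3175} + \frac{3129}{5111}\right) + 21841 = \frac{9520584}{16227425} + 21841 = \frac{354432710009}{16227425}$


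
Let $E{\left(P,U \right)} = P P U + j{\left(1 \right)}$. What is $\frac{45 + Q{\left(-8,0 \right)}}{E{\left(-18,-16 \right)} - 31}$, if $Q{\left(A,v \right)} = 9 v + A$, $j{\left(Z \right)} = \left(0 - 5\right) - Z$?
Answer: $- \frac{37}{5221} \approx -0.0070868$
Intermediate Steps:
$j{\left(Z \right)} = -5 - Z$ ($j{\left(Z \right)} = \left(0 - 5\right) - Z = -5 - Z$)
$E{\left(P,U \right)} = -6 + U P^{2}$ ($E{\left(P,U \right)} = P P U - 6 = P^{2} U - 6 = U P^{2} - 6 = -6 + U P^{2}$)
$Q{\left(A,v \right)} = A + 9 v$
$\frac{45 + Q{\left(-8,0 \right)}}{E{\left(-18,-16 \right)} - 31} = \frac{45 + \left(-8 + 9 \cdot 0\right)}{\left(-6 - 16 \left(-18\right)^{2}\right) - 31} = \frac{45 + \left(-8 + 0\right)}{\left(-6 - 5184\right) - 31} = \frac{45 - 8}{\left(-6 - 5184\right) - 31} = \frac{37}{-5190 - 31} = \frac{37}{-5221} = 37 \left(- \frac{1}{5221}\right) = - \frac{37}{5221}$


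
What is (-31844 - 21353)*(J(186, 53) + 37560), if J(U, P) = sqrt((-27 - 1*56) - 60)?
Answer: -1998079320 - 53197*I*sqrt(143) ≈ -1.9981e+9 - 6.3614e+5*I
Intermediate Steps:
J(U, P) = I*sqrt(143) (J(U, P) = sqrt((-27 - 56) - 60) = sqrt(-83 - 60) = sqrt(-143) = I*sqrt(143))
(-31844 - 21353)*(J(186, 53) + 37560) = (-31844 - 21353)*(I*sqrt(143) + 37560) = -53197*(37560 + I*sqrt(143)) = -1998079320 - 53197*I*sqrt(143)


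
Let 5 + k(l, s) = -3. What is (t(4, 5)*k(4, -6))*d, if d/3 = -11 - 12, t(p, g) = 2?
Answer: 1104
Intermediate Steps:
k(l, s) = -8 (k(l, s) = -5 - 3 = -8)
d = -69 (d = 3*(-11 - 12) = 3*(-23) = -69)
(t(4, 5)*k(4, -6))*d = (2*(-8))*(-69) = -16*(-69) = 1104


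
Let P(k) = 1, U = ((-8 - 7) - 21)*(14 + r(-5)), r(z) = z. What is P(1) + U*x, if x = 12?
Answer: -3887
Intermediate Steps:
U = -324 (U = ((-8 - 7) - 21)*(14 - 5) = (-15 - 21)*9 = -36*9 = -324)
P(1) + U*x = 1 - 324*12 = 1 - 3888 = -3887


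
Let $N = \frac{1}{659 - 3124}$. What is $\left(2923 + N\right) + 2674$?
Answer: $\frac{13796604}{2465} \approx 5597.0$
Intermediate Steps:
$N = - \frac{1}{2465}$ ($N = \frac{1}{-2465} = - \frac{1}{2465} \approx -0.00040568$)
$\left(2923 + N\right) + 2674 = \left(2923 - \frac{1}{2465}\right) + 2674 = \frac{7205194}{2465} + 2674 = \frac{13796604}{2465}$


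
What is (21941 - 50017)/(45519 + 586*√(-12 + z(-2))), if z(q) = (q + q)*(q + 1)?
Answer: -1277991444/2074726529 + 32905072*I*√2/2074726529 ≈ -0.61598 + 0.022429*I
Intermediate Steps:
z(q) = 2*q*(1 + q) (z(q) = (2*q)*(1 + q) = 2*q*(1 + q))
(21941 - 50017)/(45519 + 586*√(-12 + z(-2))) = (21941 - 50017)/(45519 + 586*√(-12 + 2*(-2)*(1 - 2))) = -28076/(45519 + 586*√(-12 + 2*(-2)*(-1))) = -28076/(45519 + 586*√(-12 + 4)) = -28076/(45519 + 586*√(-8)) = -28076/(45519 + 586*(2*I*√2)) = -28076/(45519 + 1172*I*√2)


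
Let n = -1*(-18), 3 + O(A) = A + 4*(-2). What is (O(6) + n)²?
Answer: 169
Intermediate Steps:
O(A) = -11 + A (O(A) = -3 + (A + 4*(-2)) = -3 + (A - 8) = -3 + (-8 + A) = -11 + A)
n = 18
(O(6) + n)² = ((-11 + 6) + 18)² = (-5 + 18)² = 13² = 169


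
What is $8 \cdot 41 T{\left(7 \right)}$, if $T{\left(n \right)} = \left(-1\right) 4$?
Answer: $-1312$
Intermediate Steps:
$T{\left(n \right)} = -4$
$8 \cdot 41 T{\left(7 \right)} = 8 \cdot 41 \left(-4\right) = 328 \left(-4\right) = -1312$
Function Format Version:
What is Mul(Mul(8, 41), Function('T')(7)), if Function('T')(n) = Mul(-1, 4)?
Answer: -1312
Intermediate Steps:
Function('T')(n) = -4
Mul(Mul(8, 41), Function('T')(7)) = Mul(Mul(8, 41), -4) = Mul(328, -4) = -1312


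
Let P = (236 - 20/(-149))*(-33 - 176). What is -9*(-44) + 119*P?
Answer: -875002260/149 ≈ -5.8725e+6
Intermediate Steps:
P = -7353456/149 (P = (236 - 20*(-1/149))*(-209) = (236 + 20/149)*(-209) = (35184/149)*(-209) = -7353456/149 ≈ -49352.)
-9*(-44) + 119*P = -9*(-44) + 119*(-7353456/149) = 396 - 875061264/149 = -875002260/149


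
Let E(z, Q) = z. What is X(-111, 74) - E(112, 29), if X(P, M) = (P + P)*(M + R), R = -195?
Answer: 26750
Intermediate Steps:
X(P, M) = 2*P*(-195 + M) (X(P, M) = (P + P)*(M - 195) = (2*P)*(-195 + M) = 2*P*(-195 + M))
X(-111, 74) - E(112, 29) = 2*(-111)*(-195 + 74) - 1*112 = 2*(-111)*(-121) - 112 = 26862 - 112 = 26750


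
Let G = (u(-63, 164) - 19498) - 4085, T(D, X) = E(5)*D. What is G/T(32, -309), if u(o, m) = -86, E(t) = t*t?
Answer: -23669/800 ≈ -29.586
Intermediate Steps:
E(t) = t²
T(D, X) = 25*D (T(D, X) = 5²*D = 25*D)
G = -23669 (G = (-86 - 19498) - 4085 = -19584 - 4085 = -23669)
G/T(32, -309) = -23669/(25*32) = -23669/800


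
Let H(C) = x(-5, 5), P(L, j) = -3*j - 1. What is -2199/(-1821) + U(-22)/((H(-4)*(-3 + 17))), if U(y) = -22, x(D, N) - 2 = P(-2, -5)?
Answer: 75419/67984 ≈ 1.1094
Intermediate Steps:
P(L, j) = -1 - 3*j
x(D, N) = 16 (x(D, N) = 2 + (-1 - 3*(-5)) = 2 + (-1 + 15) = 2 + 14 = 16)
H(C) = 16
-2199/(-1821) + U(-22)/((H(-4)*(-3 + 17))) = -2199/(-1821) - 22*1/(16*(-3 + 17)) = -2199*(-1/1821) - 22/(16*14) = 733/607 - 22/224 = 733/607 - 22*1/224 = 733/607 - 11/112 = 75419/67984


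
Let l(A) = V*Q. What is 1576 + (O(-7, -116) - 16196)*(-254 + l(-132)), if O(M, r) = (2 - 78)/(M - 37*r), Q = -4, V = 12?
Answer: 20965533832/4285 ≈ 4.8928e+6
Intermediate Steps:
l(A) = -48 (l(A) = 12*(-4) = -48)
O(M, r) = -76/(M - 37*r)
1576 + (O(-7, -116) - 16196)*(-254 + l(-132)) = 1576 + (76/(-1*(-7) + 37*(-116)) - 16196)*(-254 - 48) = 1576 + (76/(7 - 4292) - 16196)*(-302) = 1576 + (76/(-4285) - 16196)*(-302) = 1576 + (76*(-1/4285) - 16196)*(-302) = 1576 + (-76/4285 - 16196)*(-302) = 1576 - 69399936/4285*(-302) = 1576 + 20958780672/4285 = 20965533832/4285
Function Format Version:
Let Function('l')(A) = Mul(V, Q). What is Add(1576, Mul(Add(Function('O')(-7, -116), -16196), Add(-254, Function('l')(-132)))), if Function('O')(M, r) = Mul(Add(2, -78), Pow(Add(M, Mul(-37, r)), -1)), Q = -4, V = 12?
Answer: Rational(20965533832, 4285) ≈ 4.8928e+6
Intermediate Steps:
Function('l')(A) = -48 (Function('l')(A) = Mul(12, -4) = -48)
Function('O')(M, r) = Mul(-76, Pow(Add(M, Mul(-37, r)), -1))
Add(1576, Mul(Add(Function('O')(-7, -116), -16196), Add(-254, Function('l')(-132)))) = Add(1576, Mul(Add(Mul(76, Pow(Add(Mul(-1, -7), Mul(37, -116)), -1)), -16196), Add(-254, -48))) = Add(1576, Mul(Add(Mul(76, Pow(Add(7, -4292), -1)), -16196), -302)) = Add(1576, Mul(Add(Mul(76, Pow(-4285, -1)), -16196), -302)) = Add(1576, Mul(Add(Mul(76, Rational(-1, 4285)), -16196), -302)) = Add(1576, Mul(Add(Rational(-76, 4285), -16196), -302)) = Add(1576, Mul(Rational(-69399936, 4285), -302)) = Add(1576, Rational(20958780672, 4285)) = Rational(20965533832, 4285)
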